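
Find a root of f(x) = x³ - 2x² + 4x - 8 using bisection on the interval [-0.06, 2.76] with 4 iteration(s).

f(x) = x³ - 2x² + 4x - 8
Initial interval: [-0.06, 2.76]

Iteration 1:
  c_1 = (-0.060000 + 2.760000)/2 = 1.350000
  f(c_1) = f(1.350000) = -3.784625
  f(a) × f(c) ≥ 0, new interval: [1.350000, 2.760000]
Iteration 2:
  c_2 = (1.350000 + 2.760000)/2 = 2.055000
  f(c_2) = f(2.055000) = 0.452266
  f(a) × f(c) < 0, new interval: [1.350000, 2.055000]
Iteration 3:
  c_3 = (1.350000 + 2.055000)/2 = 1.702500
  f(c_3) = f(1.702500) = -2.052306
  f(a) × f(c) ≥ 0, new interval: [1.702500, 2.055000]
Iteration 4:
  c_4 = (1.702500 + 2.055000)/2 = 1.878750
  f(c_4) = f(1.878750) = -0.912976
  f(a) × f(c) ≥ 0, new interval: [1.878750, 2.055000]

After 4 iteration(s), the approximation is c_4 = 1.878750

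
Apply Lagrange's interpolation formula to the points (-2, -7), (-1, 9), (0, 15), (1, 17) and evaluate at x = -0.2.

Lagrange interpolation formula:
P(x) = Σ yᵢ × Lᵢ(x)
where Lᵢ(x) = Π_{j≠i} (x - xⱼ)/(xᵢ - xⱼ)

L_0(-0.2) = (-0.2 - (-1))/(-2 - (-1)) × (-0.2 - 0)/(-2 - 0) × (-0.2 - 1)/(-2 - 1) = -0.032000
L_1(-0.2) = (-0.2 - (-2))/(-1 - (-2)) × (-0.2 - 0)/(-1 - 0) × (-0.2 - 1)/(-1 - 1) = 0.216000
L_2(-0.2) = (-0.2 - (-2))/(0 - (-2)) × (-0.2 - (-1))/(0 - (-1)) × (-0.2 - 1)/(0 - 1) = 0.864000
L_3(-0.2) = (-0.2 - (-2))/(1 - (-2)) × (-0.2 - (-1))/(1 - (-1)) × (-0.2 - 0)/(1 - 0) = -0.048000

P(-0.2) = (-7)×L_0(-0.2) + 9×L_1(-0.2) + 15×L_2(-0.2) + 17×L_3(-0.2)
P(-0.2) = 14.312000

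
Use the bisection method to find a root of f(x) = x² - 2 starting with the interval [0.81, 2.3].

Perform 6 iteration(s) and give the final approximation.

f(x) = x² - 2
Initial interval: [0.81, 2.3]

Iteration 1:
  c_1 = (0.810000 + 2.300000)/2 = 1.555000
  f(c_1) = f(1.555000) = 0.418025
  f(a) × f(c) < 0, new interval: [0.810000, 1.555000]
Iteration 2:
  c_2 = (0.810000 + 1.555000)/2 = 1.182500
  f(c_2) = f(1.182500) = -0.601694
  f(a) × f(c) ≥ 0, new interval: [1.182500, 1.555000]
Iteration 3:
  c_3 = (1.182500 + 1.555000)/2 = 1.368750
  f(c_3) = f(1.368750) = -0.126523
  f(a) × f(c) ≥ 0, new interval: [1.368750, 1.555000]
Iteration 4:
  c_4 = (1.368750 + 1.555000)/2 = 1.461875
  f(c_4) = f(1.461875) = 0.137079
  f(a) × f(c) < 0, new interval: [1.368750, 1.461875]
Iteration 5:
  c_5 = (1.368750 + 1.461875)/2 = 1.415312
  f(c_5) = f(1.415312) = 0.003109
  f(a) × f(c) < 0, new interval: [1.368750, 1.415312]
Iteration 6:
  c_6 = (1.368750 + 1.415312)/2 = 1.392031
  f(c_6) = f(1.392031) = -0.062249
  f(a) × f(c) ≥ 0, new interval: [1.392031, 1.415312]

After 6 iteration(s), the approximation is c_6 = 1.392031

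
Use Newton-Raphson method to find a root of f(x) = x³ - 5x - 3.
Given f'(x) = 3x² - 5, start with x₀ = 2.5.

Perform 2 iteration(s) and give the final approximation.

f(x) = x³ - 5x - 3
f'(x) = 3x² - 5
x₀ = 2.5

Newton-Raphson formula: x_{n+1} = x_n - f(x_n)/f'(x_n)

Iteration 1:
  f(2.500000) = 0.125000
  f'(2.500000) = 13.750000
  x_1 = 2.500000 - 0.125000/13.750000 = 2.490909
Iteration 2:
  f(2.490909) = 0.000619
  f'(2.490909) = 13.613884
  x_2 = 2.490909 - 0.000619/13.613884 = 2.490864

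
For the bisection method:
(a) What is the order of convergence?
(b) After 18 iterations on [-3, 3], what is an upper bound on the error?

(a) Bisection has linear (order 1) convergence; the error is halved each step.

(b) Error bound = (b-a)/2^n = (3 - (-3))/2^{18}
    = 6/2^{18}

(a) 1 (linear); (b) error ≤ 2.29e-05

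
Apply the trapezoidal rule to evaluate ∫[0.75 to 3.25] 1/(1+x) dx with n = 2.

f(x) = 1/(1+x)
a = 0.75, b = 3.25, n = 2
h = (b - a)/n = 1.250000

Trapezoidal rule: (h/2)[f(x₀) + 2f(x₁) + 2f(x₂) + ... + f(xₙ)]

x_0 = 0.7500, f(x_0) = 0.571429, coefficient = 1
x_1 = 2.0000, f(x_1) = 0.333333, coefficient = 2
x_2 = 3.2500, f(x_2) = 0.235294, coefficient = 1

I ≈ (1.250000/2) × 1.473389 = 0.920868
Exact value: 0.887303
Error: 0.033565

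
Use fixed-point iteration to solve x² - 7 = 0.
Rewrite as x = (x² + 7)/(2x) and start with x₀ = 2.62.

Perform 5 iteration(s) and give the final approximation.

Equation: x² - 7 = 0
Fixed-point form: x = (x² + 7)/(2x)
x₀ = 2.62

x_1 = g(2.620000) = 2.645878
x_2 = g(2.645878) = 2.645751
x_3 = g(2.645751) = 2.645751
x_4 = g(2.645751) = 2.645751
x_5 = g(2.645751) = 2.645751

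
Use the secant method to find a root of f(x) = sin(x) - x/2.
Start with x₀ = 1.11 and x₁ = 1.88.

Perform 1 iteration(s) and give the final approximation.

f(x) = sin(x) - x/2
x₀ = 1.11, x₁ = 1.88

Secant formula: x_{n+1} = x_n - f(x_n)(x_n - x_{n-1})/(f(x_n) - f(x_{n-1}))

Iteration 1:
  f(1.110000) = 0.340699
  f(1.880000) = 0.012576
  x_2 = 1.880000 - 0.012576×(1.880000 - 1.110000)/(0.012576 - 0.340699)
       = 1.909512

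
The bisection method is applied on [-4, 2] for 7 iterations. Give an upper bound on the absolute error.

Bisection error bound: |error| ≤ (b-a)/2^n
|error| ≤ (2 - (-4))/2^7 = 6/2^7
|error| ≤ 0.0468750000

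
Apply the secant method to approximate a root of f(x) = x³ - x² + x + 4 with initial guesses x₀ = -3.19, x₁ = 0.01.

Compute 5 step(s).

f(x) = x³ - x² + x + 4
x₀ = -3.19, x₁ = 0.01

Secant formula: x_{n+1} = x_n - f(x_n)(x_n - x_{n-1})/(f(x_n) - f(x_{n-1}))

Iteration 1:
  f(-3.190000) = -41.827859
  f(0.010000) = 4.009901
  x_2 = 0.010000 - 4.009901×(0.010000 - (-3.190000))/(4.009901 - (-41.827859))
       = -0.269937
Iteration 2:
  f(0.010000) = 4.009901
  f(-0.269937) = 3.637528
  x_3 = -0.269937 - 3.637528×(-0.269937 - 0.010000)/(3.637528 - 4.009901)
       = -3.004502
Iteration 3:
  f(-0.269937) = 3.637528
  f(-3.004502) = -35.153264
  x_4 = -3.004502 - (-35.153264)×(-3.004502 - (-0.269937))/(-35.153264 - 3.637528)
       = -0.526365
Iteration 4:
  f(-3.004502) = -35.153264
  f(-0.526365) = 3.050739
  x_5 = -0.526365 - 3.050739×(-0.526365 - (-3.004502))/(3.050739 - (-35.153264))
       = -0.724254
Iteration 5:
  f(-0.526365) = 3.050739
  f(-0.724254) = 2.371299
  x_6 = -0.724254 - 2.371299×(-0.724254 - (-0.526365))/(2.371299 - 3.050739)
       = -1.414901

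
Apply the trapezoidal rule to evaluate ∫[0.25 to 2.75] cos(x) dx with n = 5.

f(x) = cos(x)
a = 0.25, b = 2.75, n = 5
h = (b - a)/n = 0.500000

Trapezoidal rule: (h/2)[f(x₀) + 2f(x₁) + 2f(x₂) + ... + f(xₙ)]

x_0 = 0.2500, f(x_0) = 0.968912, coefficient = 1
x_1 = 0.7500, f(x_1) = 0.731689, coefficient = 2
x_2 = 1.2500, f(x_2) = 0.315322, coefficient = 2
x_3 = 1.7500, f(x_3) = -0.178246, coefficient = 2
x_4 = 2.2500, f(x_4) = -0.628174, coefficient = 2
x_5 = 2.7500, f(x_5) = -0.924302, coefficient = 1

I ≈ (0.500000/2) × 0.525793 = 0.131448
Exact value: 0.134257
Error: 0.002809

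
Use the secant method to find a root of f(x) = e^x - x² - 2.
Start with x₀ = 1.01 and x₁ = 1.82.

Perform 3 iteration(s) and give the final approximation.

f(x) = e^x - x² - 2
x₀ = 1.01, x₁ = 1.82

Secant formula: x_{n+1} = x_n - f(x_n)(x_n - x_{n-1})/(f(x_n) - f(x_{n-1}))

Iteration 1:
  f(1.010000) = -0.274499
  f(1.820000) = 0.859458
  x_2 = 1.820000 - 0.859458×(1.820000 - 1.010000)/(0.859458 - (-0.274499))
       = 1.206078
Iteration 2:
  f(1.820000) = 0.859458
  f(1.206078) = -0.114266
  x_3 = 1.206078 - (-0.114266)×(1.206078 - 1.820000)/(-0.114266 - 0.859458)
       = 1.278121
Iteration 3:
  f(1.206078) = -0.114266
  f(1.278121) = -0.043705
  x_4 = 1.278121 - (-0.043705)×(1.278121 - 1.206078)/(-0.043705 - (-0.114266))
       = 1.322744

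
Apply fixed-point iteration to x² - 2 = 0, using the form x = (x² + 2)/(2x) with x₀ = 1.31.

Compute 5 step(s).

Equation: x² - 2 = 0
Fixed-point form: x = (x² + 2)/(2x)
x₀ = 1.31

x_1 = g(1.310000) = 1.418359
x_2 = g(1.418359) = 1.414220
x_3 = g(1.414220) = 1.414214
x_4 = g(1.414214) = 1.414214
x_5 = g(1.414214) = 1.414214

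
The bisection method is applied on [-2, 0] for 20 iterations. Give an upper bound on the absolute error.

Bisection error bound: |error| ≤ (b-a)/2^n
|error| ≤ (0 - (-2))/2^20 = 2/2^20
|error| ≤ 0.0000019073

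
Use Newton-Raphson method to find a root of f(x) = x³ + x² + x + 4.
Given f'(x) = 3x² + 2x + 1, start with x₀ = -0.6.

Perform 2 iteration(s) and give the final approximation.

f(x) = x³ + x² + x + 4
f'(x) = 3x² + 2x + 1
x₀ = -0.6

Newton-Raphson formula: x_{n+1} = x_n - f(x_n)/f'(x_n)

Iteration 1:
  f(-0.600000) = 3.544000
  f'(-0.600000) = 0.880000
  x_1 = -0.600000 - 3.544000/0.880000 = -4.627273
Iteration 2:
  f(-4.627273) = -78.293177
  f'(-4.627273) = 55.980413
  x_2 = -4.627273 - (-78.293177)/55.980413 = -3.228691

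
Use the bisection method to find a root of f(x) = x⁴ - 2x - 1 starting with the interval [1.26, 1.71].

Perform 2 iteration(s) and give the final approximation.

f(x) = x⁴ - 2x - 1
Initial interval: [1.26, 1.71]

Iteration 1:
  c_1 = (1.260000 + 1.710000)/2 = 1.485000
  f(c_1) = f(1.485000) = 0.893017
  f(a) × f(c) < 0, new interval: [1.260000, 1.485000]
Iteration 2:
  c_2 = (1.260000 + 1.485000)/2 = 1.372500
  f(c_2) = f(1.372500) = -0.196462
  f(a) × f(c) ≥ 0, new interval: [1.372500, 1.485000]

After 2 iteration(s), the approximation is c_2 = 1.372500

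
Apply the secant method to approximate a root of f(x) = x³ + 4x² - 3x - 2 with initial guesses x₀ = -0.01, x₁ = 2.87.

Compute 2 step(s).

f(x) = x³ + 4x² - 3x - 2
x₀ = -0.01, x₁ = 2.87

Secant formula: x_{n+1} = x_n - f(x_n)(x_n - x_{n-1})/(f(x_n) - f(x_{n-1}))

Iteration 1:
  f(-0.010000) = -1.969601
  f(2.870000) = 45.977503
  x_2 = 2.870000 - 45.977503×(2.870000 - (-0.010000))/(45.977503 - (-1.969601))
       = 0.108306
Iteration 2:
  f(2.870000) = 45.977503
  f(0.108306) = -2.276728
  x_3 = 0.108306 - (-2.276728)×(0.108306 - 2.870000)/(-2.276728 - 45.977503)
       = 0.238608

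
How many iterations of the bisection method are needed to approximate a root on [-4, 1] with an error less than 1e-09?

We need (b-a)/2^n ≤ 1e-09
(1 - (-4))/2^n ≤ 1e-09
5/2^n ≤ 1e-09
2^n ≥ 5000000000
n ≥ log₂(5000000000) = 32.22
n ≥ 33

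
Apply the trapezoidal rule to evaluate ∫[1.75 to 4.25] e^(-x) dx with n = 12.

f(x) = e^(-x)
a = 1.75, b = 4.25, n = 12
h = (b - a)/n = 0.208333

Trapezoidal rule: (h/2)[f(x₀) + 2f(x₁) + 2f(x₂) + ... + f(xₙ)]

x_0 = 1.7500, f(x_0) = 0.173774, coefficient = 1
x_1 = 1.9583, f(x_1) = 0.141093, coefficient = 2
x_2 = 2.1667, f(x_2) = 0.114559, coefficient = 2
x_3 = 2.3750, f(x_3) = 0.093014, coefficient = 2
x_4 = 2.5833, f(x_4) = 0.075522, coefficient = 2
x_5 = 2.7917, f(x_5) = 0.061319, coefficient = 2
x_6 = 3.0000, f(x_6) = 0.049787, coefficient = 2
x_7 = 3.2083, f(x_7) = 0.040424, coefficient = 2
x_8 = 3.4167, f(x_8) = 0.032822, coefficient = 2
x_9 = 3.6250, f(x_9) = 0.026649, coefficient = 2
x_10 = 3.8333, f(x_10) = 0.021637, coefficient = 2
x_11 = 4.0417, f(x_11) = 0.017568, coefficient = 2
x_12 = 4.2500, f(x_12) = 0.014264, coefficient = 1

I ≈ (0.208333/2) × 1.536828 = 0.160086
Exact value: 0.159510
Error: 0.000577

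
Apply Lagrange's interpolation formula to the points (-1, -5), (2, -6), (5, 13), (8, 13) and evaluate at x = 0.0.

Lagrange interpolation formula:
P(x) = Σ yᵢ × Lᵢ(x)
where Lᵢ(x) = Π_{j≠i} (x - xⱼ)/(xᵢ - xⱼ)

L_0(0.0) = (0.0 - 2)/(-1 - 2) × (0.0 - 5)/(-1 - 5) × (0.0 - 8)/(-1 - 8) = 0.493827
L_1(0.0) = (0.0 - (-1))/(2 - (-1)) × (0.0 - 5)/(2 - 5) × (0.0 - 8)/(2 - 8) = 0.740741
L_2(0.0) = (0.0 - (-1))/(5 - (-1)) × (0.0 - 2)/(5 - 2) × (0.0 - 8)/(5 - 8) = -0.296296
L_3(0.0) = (0.0 - (-1))/(8 - (-1)) × (0.0 - 2)/(8 - 2) × (0.0 - 5)/(8 - 5) = 0.061728

P(0.0) = (-5)×L_0(0.0) + (-6)×L_1(0.0) + 13×L_2(0.0) + 13×L_3(0.0)
P(0.0) = -9.962963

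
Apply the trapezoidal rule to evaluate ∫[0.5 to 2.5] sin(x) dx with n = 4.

f(x) = sin(x)
a = 0.5, b = 2.5, n = 4
h = (b - a)/n = 0.500000

Trapezoidal rule: (h/2)[f(x₀) + 2f(x₁) + 2f(x₂) + ... + f(xₙ)]

x_0 = 0.5000, f(x_0) = 0.479426, coefficient = 1
x_1 = 1.0000, f(x_1) = 0.841471, coefficient = 2
x_2 = 1.5000, f(x_2) = 0.997495, coefficient = 2
x_3 = 2.0000, f(x_3) = 0.909297, coefficient = 2
x_4 = 2.5000, f(x_4) = 0.598472, coefficient = 1

I ≈ (0.500000/2) × 6.574424 = 1.643606
Exact value: 1.678726
Error: 0.035120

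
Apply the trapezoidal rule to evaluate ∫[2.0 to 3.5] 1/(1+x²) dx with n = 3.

f(x) = 1/(1+x²)
a = 2.0, b = 3.5, n = 3
h = (b - a)/n = 0.500000

Trapezoidal rule: (h/2)[f(x₀) + 2f(x₁) + 2f(x₂) + ... + f(xₙ)]

x_0 = 2.0000, f(x_0) = 0.200000, coefficient = 1
x_1 = 2.5000, f(x_1) = 0.137931, coefficient = 2
x_2 = 3.0000, f(x_2) = 0.100000, coefficient = 2
x_3 = 3.5000, f(x_3) = 0.075472, coefficient = 1

I ≈ (0.500000/2) × 0.751334 = 0.187833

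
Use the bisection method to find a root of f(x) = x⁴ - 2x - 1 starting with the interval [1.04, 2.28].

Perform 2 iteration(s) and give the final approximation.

f(x) = x⁴ - 2x - 1
Initial interval: [1.04, 2.28]

Iteration 1:
  c_1 = (1.040000 + 2.280000)/2 = 1.660000
  f(c_1) = f(1.660000) = 3.273331
  f(a) × f(c) < 0, new interval: [1.040000, 1.660000]
Iteration 2:
  c_2 = (1.040000 + 1.660000)/2 = 1.350000
  f(c_2) = f(1.350000) = -0.378494
  f(a) × f(c) ≥ 0, new interval: [1.350000, 1.660000]

After 2 iteration(s), the approximation is c_2 = 1.350000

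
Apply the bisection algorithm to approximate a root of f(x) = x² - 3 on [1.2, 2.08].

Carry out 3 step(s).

f(x) = x² - 3
Initial interval: [1.2, 2.08]

Iteration 1:
  c_1 = (1.200000 + 2.080000)/2 = 1.640000
  f(c_1) = f(1.640000) = -0.310400
  f(a) × f(c) ≥ 0, new interval: [1.640000, 2.080000]
Iteration 2:
  c_2 = (1.640000 + 2.080000)/2 = 1.860000
  f(c_2) = f(1.860000) = 0.459600
  f(a) × f(c) < 0, new interval: [1.640000, 1.860000]
Iteration 3:
  c_3 = (1.640000 + 1.860000)/2 = 1.750000
  f(c_3) = f(1.750000) = 0.062500
  f(a) × f(c) < 0, new interval: [1.640000, 1.750000]

After 3 iteration(s), the approximation is c_3 = 1.750000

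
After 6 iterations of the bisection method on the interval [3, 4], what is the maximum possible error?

Bisection error bound: |error| ≤ (b-a)/2^n
|error| ≤ (4 - 3)/2^6 = 1/2^6
|error| ≤ 0.0156250000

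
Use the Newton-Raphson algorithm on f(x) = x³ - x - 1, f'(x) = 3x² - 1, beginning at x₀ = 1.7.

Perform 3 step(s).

f(x) = x³ - x - 1
f'(x) = 3x² - 1
x₀ = 1.7

Newton-Raphson formula: x_{n+1} = x_n - f(x_n)/f'(x_n)

Iteration 1:
  f(1.700000) = 2.213000
  f'(1.700000) = 7.670000
  x_1 = 1.700000 - 2.213000/7.670000 = 1.411473
Iteration 2:
  f(1.411473) = 0.400544
  f'(1.411473) = 4.976770
  x_2 = 1.411473 - 0.400544/4.976770 = 1.330991
Iteration 3:
  f(1.330991) = 0.026907
  f'(1.330991) = 4.314608
  x_3 = 1.330991 - 0.026907/4.314608 = 1.324754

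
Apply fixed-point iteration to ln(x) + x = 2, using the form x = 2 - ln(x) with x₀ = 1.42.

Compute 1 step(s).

Equation: ln(x) + x = 2
Fixed-point form: x = 2 - ln(x)
x₀ = 1.42

x_1 = g(1.420000) = 1.649343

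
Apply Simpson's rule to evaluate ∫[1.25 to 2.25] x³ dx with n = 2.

f(x) = x³
a = 1.25, b = 2.25, n = 2
h = (b - a)/n = 0.500000

Simpson's rule: (h/3)[f(x₀) + 4f(x₁) + 2f(x₂) + ... + f(xₙ)]

x_0 = 1.2500, f(x_0) = 1.953125, coefficient = 1
x_1 = 1.7500, f(x_1) = 5.359375, coefficient = 4
x_2 = 2.2500, f(x_2) = 11.390625, coefficient = 1

I ≈ (0.500000/3) × 34.781250 = 5.796875
Exact value: 5.796875
Error: 0.000000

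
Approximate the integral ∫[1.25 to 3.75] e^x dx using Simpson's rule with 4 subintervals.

f(x) = e^x
a = 1.25, b = 3.75, n = 4
h = (b - a)/n = 0.625000

Simpson's rule: (h/3)[f(x₀) + 4f(x₁) + 2f(x₂) + ... + f(xₙ)]

x_0 = 1.2500, f(x_0) = 3.490343, coefficient = 1
x_1 = 1.8750, f(x_1) = 6.520819, coefficient = 4
x_2 = 2.5000, f(x_2) = 12.182494, coefficient = 2
x_3 = 3.1250, f(x_3) = 22.759895, coefficient = 4
x_4 = 3.7500, f(x_4) = 42.521082, coefficient = 1

I ≈ (0.625000/3) × 187.499270 = 39.062348
Exact value: 39.030739
Error: 0.031609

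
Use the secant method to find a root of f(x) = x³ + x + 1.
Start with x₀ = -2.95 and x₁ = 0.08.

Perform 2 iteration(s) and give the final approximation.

f(x) = x³ + x + 1
x₀ = -2.95, x₁ = 0.08

Secant formula: x_{n+1} = x_n - f(x_n)(x_n - x_{n-1})/(f(x_n) - f(x_{n-1}))

Iteration 1:
  f(-2.950000) = -27.622375
  f(0.080000) = 1.080512
  x_2 = 0.080000 - 1.080512×(0.080000 - (-2.950000))/(1.080512 - (-27.622375))
       = -0.034063
Iteration 2:
  f(0.080000) = 1.080512
  f(-0.034063) = 0.965897
  x_3 = -0.034063 - 0.965897×(-0.034063 - 0.080000)/(0.965897 - 1.080512)
       = -0.995313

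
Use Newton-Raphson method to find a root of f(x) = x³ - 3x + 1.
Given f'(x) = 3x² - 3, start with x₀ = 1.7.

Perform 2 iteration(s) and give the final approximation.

f(x) = x³ - 3x + 1
f'(x) = 3x² - 3
x₀ = 1.7

Newton-Raphson formula: x_{n+1} = x_n - f(x_n)/f'(x_n)

Iteration 1:
  f(1.700000) = 0.813000
  f'(1.700000) = 5.670000
  x_1 = 1.700000 - 0.813000/5.670000 = 1.556614
Iteration 2:
  f(1.556614) = 0.101906
  f'(1.556614) = 4.269139
  x_2 = 1.556614 - 0.101906/4.269139 = 1.532743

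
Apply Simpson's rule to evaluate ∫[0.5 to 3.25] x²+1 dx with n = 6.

f(x) = x²+1
a = 0.5, b = 3.25, n = 6
h = (b - a)/n = 0.458333

Simpson's rule: (h/3)[f(x₀) + 4f(x₁) + 2f(x₂) + ... + f(xₙ)]

x_0 = 0.5000, f(x_0) = 1.250000, coefficient = 1
x_1 = 0.9583, f(x_1) = 1.918403, coefficient = 4
x_2 = 1.4167, f(x_2) = 3.006944, coefficient = 2
x_3 = 1.8750, f(x_3) = 4.515625, coefficient = 4
x_4 = 2.3333, f(x_4) = 6.444444, coefficient = 2
x_5 = 2.7917, f(x_5) = 8.793403, coefficient = 4
x_6 = 3.2500, f(x_6) = 11.562500, coefficient = 1

I ≈ (0.458333/3) × 92.625000 = 14.151042
Exact value: 14.151042
Error: 0.000000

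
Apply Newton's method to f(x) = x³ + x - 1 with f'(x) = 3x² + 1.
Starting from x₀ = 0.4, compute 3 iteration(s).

f(x) = x³ + x - 1
f'(x) = 3x² + 1
x₀ = 0.4

Newton-Raphson formula: x_{n+1} = x_n - f(x_n)/f'(x_n)

Iteration 1:
  f(0.400000) = -0.536000
  f'(0.400000) = 1.480000
  x_1 = 0.400000 - (-0.536000)/1.480000 = 0.762162
Iteration 2:
  f(0.762162) = 0.204895
  f'(0.762162) = 2.742673
  x_2 = 0.762162 - 0.204895/2.742673 = 0.687456
Iteration 3:
  f(0.687456) = 0.012344
  f'(0.687456) = 2.417786
  x_3 = 0.687456 - 0.012344/2.417786 = 0.682350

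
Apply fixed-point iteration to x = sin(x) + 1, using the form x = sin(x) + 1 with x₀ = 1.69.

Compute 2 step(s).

Equation: x = sin(x) + 1
Fixed-point form: x = sin(x) + 1
x₀ = 1.69

x_1 = g(1.690000) = 1.992904
x_2 = g(1.992904) = 1.912228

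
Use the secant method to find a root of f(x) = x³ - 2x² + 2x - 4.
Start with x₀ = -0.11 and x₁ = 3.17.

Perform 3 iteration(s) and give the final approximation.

f(x) = x³ - 2x² + 2x - 4
x₀ = -0.11, x₁ = 3.17

Secant formula: x_{n+1} = x_n - f(x_n)(x_n - x_{n-1})/(f(x_n) - f(x_{n-1}))

Iteration 1:
  f(-0.110000) = -4.245531
  f(3.170000) = 14.097213
  x_2 = 3.170000 - 14.097213×(3.170000 - (-0.110000))/(14.097213 - (-4.245531))
       = 0.649174
Iteration 2:
  f(3.170000) = 14.097213
  f(0.649174) = -3.270926
  x_3 = 0.649174 - (-3.270926)×(0.649174 - 3.170000)/(-3.270926 - 14.097213)
       = 1.123919
Iteration 3:
  f(0.649174) = -3.270926
  f(1.123919) = -2.858822
  x_4 = 1.123919 - (-2.858822)×(1.123919 - 0.649174)/(-2.858822 - (-3.270926))
       = 4.417287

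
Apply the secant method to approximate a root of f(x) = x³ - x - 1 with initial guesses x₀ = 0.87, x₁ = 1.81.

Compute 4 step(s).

f(x) = x³ - x - 1
x₀ = 0.87, x₁ = 1.81

Secant formula: x_{n+1} = x_n - f(x_n)(x_n - x_{n-1})/(f(x_n) - f(x_{n-1}))

Iteration 1:
  f(0.870000) = -1.211497
  f(1.810000) = 3.119741
  x_2 = 1.810000 - 3.119741×(1.810000 - 0.870000)/(3.119741 - (-1.211497))
       = 1.132929
Iteration 2:
  f(1.810000) = 3.119741
  f(1.132929) = -0.678783
  x_3 = 1.132929 - (-0.678783)×(1.132929 - 1.810000)/(-0.678783 - 3.119741)
       = 1.253919
Iteration 3:
  f(1.132929) = -0.678783
  f(1.253919) = -0.282366
  x_4 = 1.253919 - (-0.282366)×(1.253919 - 1.132929)/(-0.282366 - (-0.678783))
       = 1.340100
Iteration 4:
  f(1.253919) = -0.282366
  f(1.340100) = 0.066541
  x_5 = 1.340100 - 0.066541×(1.340100 - 1.253919)/(0.066541 - (-0.282366))
       = 1.323664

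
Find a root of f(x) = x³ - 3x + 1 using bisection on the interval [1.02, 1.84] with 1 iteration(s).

f(x) = x³ - 3x + 1
Initial interval: [1.02, 1.84]

Iteration 1:
  c_1 = (1.020000 + 1.840000)/2 = 1.430000
  f(c_1) = f(1.430000) = -0.365793
  f(a) × f(c) ≥ 0, new interval: [1.430000, 1.840000]

After 1 iteration(s), the approximation is c_1 = 1.430000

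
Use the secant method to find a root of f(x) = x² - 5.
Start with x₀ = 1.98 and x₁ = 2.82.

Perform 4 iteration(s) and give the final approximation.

f(x) = x² - 5
x₀ = 1.98, x₁ = 2.82

Secant formula: x_{n+1} = x_n - f(x_n)(x_n - x_{n-1})/(f(x_n) - f(x_{n-1}))

Iteration 1:
  f(1.980000) = -1.079600
  f(2.820000) = 2.952400
  x_2 = 2.820000 - 2.952400×(2.820000 - 1.980000)/(2.952400 - (-1.079600))
       = 2.204917
Iteration 2:
  f(2.820000) = 2.952400
  f(2.204917) = -0.138342
  x_3 = 2.204917 - (-0.138342)×(2.204917 - 2.820000)/(-0.138342 - 2.952400)
       = 2.232448
Iteration 3:
  f(2.204917) = -0.138342
  f(2.232448) = -0.016176
  x_4 = 2.232448 - (-0.016176)×(2.232448 - 2.204917)/(-0.016176 - (-0.138342))
       = 2.236093
Iteration 4:
  f(2.232448) = -0.016176
  f(2.236093) = 0.000114
  x_5 = 2.236093 - 0.000114×(2.236093 - 2.232448)/(0.000114 - (-0.016176))
       = 2.236068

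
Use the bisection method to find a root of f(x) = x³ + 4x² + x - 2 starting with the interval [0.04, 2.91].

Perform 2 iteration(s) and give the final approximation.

f(x) = x³ + 4x² + x - 2
Initial interval: [0.04, 2.91]

Iteration 1:
  c_1 = (0.040000 + 2.910000)/2 = 1.475000
  f(c_1) = f(1.475000) = 11.386547
  f(a) × f(c) < 0, new interval: [0.040000, 1.475000]
Iteration 2:
  c_2 = (0.040000 + 1.475000)/2 = 0.757500
  f(c_2) = f(0.757500) = 1.487383
  f(a) × f(c) < 0, new interval: [0.040000, 0.757500]

After 2 iteration(s), the approximation is c_2 = 0.757500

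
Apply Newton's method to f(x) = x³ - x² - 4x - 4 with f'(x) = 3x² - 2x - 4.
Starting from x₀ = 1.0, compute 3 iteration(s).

f(x) = x³ - x² - 4x - 4
f'(x) = 3x² - 2x - 4
x₀ = 1.0

Newton-Raphson formula: x_{n+1} = x_n - f(x_n)/f'(x_n)

Iteration 1:
  f(1.000000) = -8.000000
  f'(1.000000) = -3.000000
  x_1 = 1.000000 - (-8.000000)/(-3.000000) = -1.666667
Iteration 2:
  f(-1.666667) = -4.740741
  f'(-1.666667) = 7.666667
  x_2 = -1.666667 - (-4.740741)/7.666667 = -1.048309
Iteration 3:
  f(-1.048309) = -2.057757
  f'(-1.048309) = 1.393475
  x_3 = -1.048309 - (-2.057757)/1.393475 = 0.428400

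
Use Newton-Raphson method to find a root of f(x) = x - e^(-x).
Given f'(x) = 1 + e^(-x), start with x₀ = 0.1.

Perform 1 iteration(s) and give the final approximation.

f(x) = x - e^(-x)
f'(x) = 1 + e^(-x)
x₀ = 0.1

Newton-Raphson formula: x_{n+1} = x_n - f(x_n)/f'(x_n)

Iteration 1:
  f(0.100000) = -0.804837
  f'(0.100000) = 1.904837
  x_1 = 0.100000 - (-0.804837)/1.904837 = 0.522523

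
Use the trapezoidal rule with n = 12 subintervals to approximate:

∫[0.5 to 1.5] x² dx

f(x) = x²
a = 0.5, b = 1.5, n = 12
h = (b - a)/n = 0.083333

Trapezoidal rule: (h/2)[f(x₀) + 2f(x₁) + 2f(x₂) + ... + f(xₙ)]

x_0 = 0.5000, f(x_0) = 0.250000, coefficient = 1
x_1 = 0.5833, f(x_1) = 0.340278, coefficient = 2
x_2 = 0.6667, f(x_2) = 0.444444, coefficient = 2
x_3 = 0.7500, f(x_3) = 0.562500, coefficient = 2
x_4 = 0.8333, f(x_4) = 0.694444, coefficient = 2
x_5 = 0.9167, f(x_5) = 0.840278, coefficient = 2
x_6 = 1.0000, f(x_6) = 1.000000, coefficient = 2
x_7 = 1.0833, f(x_7) = 1.173611, coefficient = 2
x_8 = 1.1667, f(x_8) = 1.361111, coefficient = 2
x_9 = 1.2500, f(x_9) = 1.562500, coefficient = 2
x_10 = 1.3333, f(x_10) = 1.777778, coefficient = 2
x_11 = 1.4167, f(x_11) = 2.006944, coefficient = 2
x_12 = 1.5000, f(x_12) = 2.250000, coefficient = 1

I ≈ (0.083333/2) × 26.027778 = 1.084491
Exact value: 1.083333
Error: 0.001157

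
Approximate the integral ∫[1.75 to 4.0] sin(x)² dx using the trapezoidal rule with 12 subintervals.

f(x) = sin(x)²
a = 1.75, b = 4.0, n = 12
h = (b - a)/n = 0.187500

Trapezoidal rule: (h/2)[f(x₀) + 2f(x₁) + 2f(x₂) + ... + f(xₙ)]

x_0 = 1.7500, f(x_0) = 0.968228, coefficient = 1
x_1 = 1.9375, f(x_1) = 0.871449, coefficient = 2
x_2 = 2.1250, f(x_2) = 0.723044, coefficient = 2
x_3 = 2.3125, f(x_3) = 0.543639, coefficient = 2
x_4 = 2.5000, f(x_4) = 0.358169, coefficient = 2
x_5 = 2.6875, f(x_5) = 0.192411, coefficient = 2
x_6 = 2.8750, f(x_6) = 0.069404, coefficient = 2
x_7 = 3.0625, f(x_7) = 0.006243, coefficient = 2
x_8 = 3.2500, f(x_8) = 0.011706, coefficient = 2
x_9 = 3.4375, f(x_9) = 0.085035, coefficient = 2
x_10 = 3.6250, f(x_10) = 0.216038, coefficient = 2
x_11 = 3.8125, f(x_11) = 0.386507, coefficient = 2
x_12 = 4.0000, f(x_12) = 0.572750, coefficient = 1

I ≈ (0.187500/2) × 8.468267 = 0.793900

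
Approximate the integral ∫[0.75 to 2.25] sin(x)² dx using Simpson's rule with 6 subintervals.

f(x) = sin(x)²
a = 0.75, b = 2.25, n = 6
h = (b - a)/n = 0.250000

Simpson's rule: (h/3)[f(x₀) + 4f(x₁) + 2f(x₂) + ... + f(xₙ)]

x_0 = 0.7500, f(x_0) = 0.464631, coefficient = 1
x_1 = 1.0000, f(x_1) = 0.708073, coefficient = 4
x_2 = 1.2500, f(x_2) = 0.900572, coefficient = 2
x_3 = 1.5000, f(x_3) = 0.994996, coefficient = 4
x_4 = 1.7500, f(x_4) = 0.968228, coefficient = 2
x_5 = 2.0000, f(x_5) = 0.826822, coefficient = 4
x_6 = 2.2500, f(x_6) = 0.605398, coefficient = 1

I ≈ (0.250000/3) × 14.927196 = 1.243933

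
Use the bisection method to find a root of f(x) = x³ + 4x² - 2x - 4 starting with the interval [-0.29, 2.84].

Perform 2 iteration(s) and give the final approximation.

f(x) = x³ + 4x² - 2x - 4
Initial interval: [-0.29, 2.84]

Iteration 1:
  c_1 = (-0.290000 + 2.840000)/2 = 1.275000
  f(c_1) = f(1.275000) = 2.025172
  f(a) × f(c) < 0, new interval: [-0.290000, 1.275000]
Iteration 2:
  c_2 = (-0.290000 + 1.275000)/2 = 0.492500
  f(c_2) = f(0.492500) = -3.895316
  f(a) × f(c) ≥ 0, new interval: [0.492500, 1.275000]

After 2 iteration(s), the approximation is c_2 = 0.492500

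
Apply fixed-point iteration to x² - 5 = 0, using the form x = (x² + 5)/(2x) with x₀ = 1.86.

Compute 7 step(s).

Equation: x² - 5 = 0
Fixed-point form: x = (x² + 5)/(2x)
x₀ = 1.86

x_1 = g(1.860000) = 2.274086
x_2 = g(2.274086) = 2.236386
x_3 = g(2.236386) = 2.236068
x_4 = g(2.236068) = 2.236068
x_5 = g(2.236068) = 2.236068
x_6 = g(2.236068) = 2.236068
x_7 = g(2.236068) = 2.236068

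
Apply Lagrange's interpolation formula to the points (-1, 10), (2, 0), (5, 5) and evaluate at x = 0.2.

Lagrange interpolation formula:
P(x) = Σ yᵢ × Lᵢ(x)
where Lᵢ(x) = Π_{j≠i} (x - xⱼ)/(xᵢ - xⱼ)

L_0(0.2) = (0.2 - 2)/(-1 - 2) × (0.2 - 5)/(-1 - 5) = 0.480000
L_1(0.2) = (0.2 - (-1))/(2 - (-1)) × (0.2 - 5)/(2 - 5) = 0.640000
L_2(0.2) = (0.2 - (-1))/(5 - (-1)) × (0.2 - 2)/(5 - 2) = -0.120000

P(0.2) = 10×L_0(0.2) + 0×L_1(0.2) + 5×L_2(0.2)
P(0.2) = 4.200000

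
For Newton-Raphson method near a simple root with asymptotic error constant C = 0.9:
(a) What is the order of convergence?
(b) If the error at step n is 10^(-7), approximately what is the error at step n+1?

(a) Newton-Raphson has quadratic (order 2) convergence near simple roots.
    This means |e_{n+1}| ≈ C|e_n|².

(b) With |e_n| = 10^(-7) and C = 0.9:
    |e_{n+1}| ≈ 0.9 × (10^(-7))² = 0.9 × 10^(-14)

(a) 2 (quadratic); (b) |e_{n+1}| ≈ 9.000e-15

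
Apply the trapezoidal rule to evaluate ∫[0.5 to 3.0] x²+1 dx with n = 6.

f(x) = x²+1
a = 0.5, b = 3.0, n = 6
h = (b - a)/n = 0.416667

Trapezoidal rule: (h/2)[f(x₀) + 2f(x₁) + 2f(x₂) + ... + f(xₙ)]

x_0 = 0.5000, f(x_0) = 1.250000, coefficient = 1
x_1 = 0.9167, f(x_1) = 1.840278, coefficient = 2
x_2 = 1.3333, f(x_2) = 2.777778, coefficient = 2
x_3 = 1.7500, f(x_3) = 4.062500, coefficient = 2
x_4 = 2.1667, f(x_4) = 5.694444, coefficient = 2
x_5 = 2.5833, f(x_5) = 7.673611, coefficient = 2
x_6 = 3.0000, f(x_6) = 10.000000, coefficient = 1

I ≈ (0.416667/2) × 55.347222 = 11.530671
Exact value: 11.458333
Error: 0.072338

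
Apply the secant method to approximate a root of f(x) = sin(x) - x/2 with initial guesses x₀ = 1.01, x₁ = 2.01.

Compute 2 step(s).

f(x) = sin(x) - x/2
x₀ = 1.01, x₁ = 2.01

Secant formula: x_{n+1} = x_n - f(x_n)(x_n - x_{n-1})/(f(x_n) - f(x_{n-1}))

Iteration 1:
  f(1.010000) = 0.341832
  f(2.010000) = -0.099909
  x_2 = 2.010000 - (-0.099909)×(2.010000 - 1.010000)/(-0.099909 - 0.341832)
       = 1.783828
Iteration 2:
  f(2.010000) = -0.099909
  f(1.783828) = 0.085480
  x_3 = 1.783828 - 0.085480×(1.783828 - 2.010000)/(0.085480 - (-0.099909))
       = 1.888112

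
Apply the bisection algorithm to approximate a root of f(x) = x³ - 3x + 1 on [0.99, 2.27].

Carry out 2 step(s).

f(x) = x³ - 3x + 1
Initial interval: [0.99, 2.27]

Iteration 1:
  c_1 = (0.990000 + 2.270000)/2 = 1.630000
  f(c_1) = f(1.630000) = 0.440747
  f(a) × f(c) < 0, new interval: [0.990000, 1.630000]
Iteration 2:
  c_2 = (0.990000 + 1.630000)/2 = 1.310000
  f(c_2) = f(1.310000) = -0.681909
  f(a) × f(c) ≥ 0, new interval: [1.310000, 1.630000]

After 2 iteration(s), the approximation is c_2 = 1.310000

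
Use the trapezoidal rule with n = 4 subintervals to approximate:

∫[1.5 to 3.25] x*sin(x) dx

f(x) = x*sin(x)
a = 1.5, b = 3.25, n = 4
h = (b - a)/n = 0.437500

Trapezoidal rule: (h/2)[f(x₀) + 2f(x₁) + 2f(x₂) + ... + f(xₙ)]

x_0 = 1.5000, f(x_0) = 1.496242, coefficient = 1
x_1 = 1.9375, f(x_1) = 1.808684, coefficient = 2
x_2 = 2.3750, f(x_2) = 1.647502, coefficient = 2
x_3 = 2.8125, f(x_3) = 0.908956, coefficient = 2
x_4 = 3.2500, f(x_4) = -0.351634, coefficient = 1

I ≈ (0.437500/2) × 9.874893 = 2.160133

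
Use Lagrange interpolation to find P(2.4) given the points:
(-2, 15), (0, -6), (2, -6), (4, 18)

Lagrange interpolation formula:
P(x) = Σ yᵢ × Lᵢ(x)
where Lᵢ(x) = Π_{j≠i} (x - xⱼ)/(xᵢ - xⱼ)

L_0(2.4) = (2.4 - 0)/(-2 - 0) × (2.4 - 2)/(-2 - 2) × (2.4 - 4)/(-2 - 4) = 0.032000
L_1(2.4) = (2.4 - (-2))/(0 - (-2)) × (2.4 - 2)/(0 - 2) × (2.4 - 4)/(0 - 4) = -0.176000
L_2(2.4) = (2.4 - (-2))/(2 - (-2)) × (2.4 - 0)/(2 - 0) × (2.4 - 4)/(2 - 4) = 1.056000
L_3(2.4) = (2.4 - (-2))/(4 - (-2)) × (2.4 - 0)/(4 - 0) × (2.4 - 2)/(4 - 2) = 0.088000

P(2.4) = 15×L_0(2.4) + (-6)×L_1(2.4) + (-6)×L_2(2.4) + 18×L_3(2.4)
P(2.4) = -3.216000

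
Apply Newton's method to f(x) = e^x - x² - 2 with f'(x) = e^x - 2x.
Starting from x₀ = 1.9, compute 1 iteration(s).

f(x) = e^x - x² - 2
f'(x) = e^x - 2x
x₀ = 1.9

Newton-Raphson formula: x_{n+1} = x_n - f(x_n)/f'(x_n)

Iteration 1:
  f(1.900000) = 1.075894
  f'(1.900000) = 2.885894
  x_1 = 1.900000 - 1.075894/2.885894 = 1.527189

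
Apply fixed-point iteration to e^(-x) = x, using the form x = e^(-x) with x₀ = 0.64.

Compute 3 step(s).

Equation: e^(-x) = x
Fixed-point form: x = e^(-x)
x₀ = 0.64

x_1 = g(0.640000) = 0.527292
x_2 = g(0.527292) = 0.590201
x_3 = g(0.590201) = 0.554216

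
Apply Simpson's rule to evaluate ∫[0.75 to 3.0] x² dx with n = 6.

f(x) = x²
a = 0.75, b = 3.0, n = 6
h = (b - a)/n = 0.375000

Simpson's rule: (h/3)[f(x₀) + 4f(x₁) + 2f(x₂) + ... + f(xₙ)]

x_0 = 0.7500, f(x_0) = 0.562500, coefficient = 1
x_1 = 1.1250, f(x_1) = 1.265625, coefficient = 4
x_2 = 1.5000, f(x_2) = 2.250000, coefficient = 2
x_3 = 1.8750, f(x_3) = 3.515625, coefficient = 4
x_4 = 2.2500, f(x_4) = 5.062500, coefficient = 2
x_5 = 2.6250, f(x_5) = 6.890625, coefficient = 4
x_6 = 3.0000, f(x_6) = 9.000000, coefficient = 1

I ≈ (0.375000/3) × 70.875000 = 8.859375
Exact value: 8.859375
Error: 0.000000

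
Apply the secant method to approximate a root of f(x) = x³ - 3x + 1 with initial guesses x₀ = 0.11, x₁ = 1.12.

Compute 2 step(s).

f(x) = x³ - 3x + 1
x₀ = 0.11, x₁ = 1.12

Secant formula: x_{n+1} = x_n - f(x_n)(x_n - x_{n-1})/(f(x_n) - f(x_{n-1}))

Iteration 1:
  f(0.110000) = 0.671331
  f(1.120000) = -0.955072
  x_2 = 1.120000 - (-0.955072)×(1.120000 - 0.110000)/(-0.955072 - 0.671331)
       = 0.526898
Iteration 2:
  f(1.120000) = -0.955072
  f(0.526898) = -0.434416
  x_3 = 0.526898 - (-0.434416)×(0.526898 - 1.120000)/(-0.434416 - (-0.955072))
       = 0.032036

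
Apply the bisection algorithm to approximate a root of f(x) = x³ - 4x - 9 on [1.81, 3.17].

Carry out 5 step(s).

f(x) = x³ - 4x - 9
Initial interval: [1.81, 3.17]

Iteration 1:
  c_1 = (1.810000 + 3.170000)/2 = 2.490000
  f(c_1) = f(2.490000) = -3.521751
  f(a) × f(c) ≥ 0, new interval: [2.490000, 3.170000]
Iteration 2:
  c_2 = (2.490000 + 3.170000)/2 = 2.830000
  f(c_2) = f(2.830000) = 2.345187
  f(a) × f(c) < 0, new interval: [2.490000, 2.830000]
Iteration 3:
  c_3 = (2.490000 + 2.830000)/2 = 2.660000
  f(c_3) = f(2.660000) = -0.818904
  f(a) × f(c) ≥ 0, new interval: [2.660000, 2.830000]
Iteration 4:
  c_4 = (2.660000 + 2.830000)/2 = 2.745000
  f(c_4) = f(2.745000) = 0.703644
  f(a) × f(c) < 0, new interval: [2.660000, 2.745000]
Iteration 5:
  c_5 = (2.660000 + 2.745000)/2 = 2.702500
  f(c_5) = f(2.702500) = -0.072274
  f(a) × f(c) ≥ 0, new interval: [2.702500, 2.745000]

After 5 iteration(s), the approximation is c_5 = 2.702500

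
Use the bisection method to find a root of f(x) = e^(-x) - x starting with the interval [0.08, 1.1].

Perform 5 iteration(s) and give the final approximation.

f(x) = e^(-x) - x
Initial interval: [0.08, 1.1]

Iteration 1:
  c_1 = (0.080000 + 1.100000)/2 = 0.590000
  f(c_1) = f(0.590000) = -0.035673
  f(a) × f(c) < 0, new interval: [0.080000, 0.590000]
Iteration 2:
  c_2 = (0.080000 + 0.590000)/2 = 0.335000
  f(c_2) = f(0.335000) = 0.380338
  f(a) × f(c) ≥ 0, new interval: [0.335000, 0.590000]
Iteration 3:
  c_3 = (0.335000 + 0.590000)/2 = 0.462500
  f(c_3) = f(0.462500) = 0.167207
  f(a) × f(c) ≥ 0, new interval: [0.462500, 0.590000]
Iteration 4:
  c_4 = (0.462500 + 0.590000)/2 = 0.526250
  f(c_4) = f(0.526250) = 0.064566
  f(a) × f(c) ≥ 0, new interval: [0.526250, 0.590000]
Iteration 5:
  c_5 = (0.526250 + 0.590000)/2 = 0.558125
  f(c_5) = f(0.558125) = 0.014156
  f(a) × f(c) ≥ 0, new interval: [0.558125, 0.590000]

After 5 iteration(s), the approximation is c_5 = 0.558125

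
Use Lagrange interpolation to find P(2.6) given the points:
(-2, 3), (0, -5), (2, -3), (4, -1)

Lagrange interpolation formula:
P(x) = Σ yᵢ × Lᵢ(x)
where Lᵢ(x) = Π_{j≠i} (x - xⱼ)/(xᵢ - xⱼ)

L_0(2.6) = (2.6 - 0)/(-2 - 0) × (2.6 - 2)/(-2 - 2) × (2.6 - 4)/(-2 - 4) = 0.045500
L_1(2.6) = (2.6 - (-2))/(0 - (-2)) × (2.6 - 2)/(0 - 2) × (2.6 - 4)/(0 - 4) = -0.241500
L_2(2.6) = (2.6 - (-2))/(2 - (-2)) × (2.6 - 0)/(2 - 0) × (2.6 - 4)/(2 - 4) = 1.046500
L_3(2.6) = (2.6 - (-2))/(4 - (-2)) × (2.6 - 0)/(4 - 0) × (2.6 - 2)/(4 - 2) = 0.149500

P(2.6) = 3×L_0(2.6) + (-5)×L_1(2.6) + (-3)×L_2(2.6) + (-1)×L_3(2.6)
P(2.6) = -1.945000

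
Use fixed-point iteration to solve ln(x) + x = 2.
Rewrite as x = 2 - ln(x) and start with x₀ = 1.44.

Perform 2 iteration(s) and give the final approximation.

Equation: ln(x) + x = 2
Fixed-point form: x = 2 - ln(x)
x₀ = 1.44

x_1 = g(1.440000) = 1.635357
x_2 = g(1.635357) = 1.508139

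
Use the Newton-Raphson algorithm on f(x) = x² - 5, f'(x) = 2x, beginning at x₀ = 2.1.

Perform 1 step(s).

f(x) = x² - 5
f'(x) = 2x
x₀ = 2.1

Newton-Raphson formula: x_{n+1} = x_n - f(x_n)/f'(x_n)

Iteration 1:
  f(2.100000) = -0.590000
  f'(2.100000) = 4.200000
  x_1 = 2.100000 - (-0.590000)/4.200000 = 2.240476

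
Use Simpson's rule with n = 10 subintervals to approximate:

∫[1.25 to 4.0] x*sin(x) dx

f(x) = x*sin(x)
a = 1.25, b = 4.0, n = 10
h = (b - a)/n = 0.275000

Simpson's rule: (h/3)[f(x₀) + 4f(x₁) + 2f(x₂) + ... + f(xₙ)]

x_0 = 1.2500, f(x_0) = 1.186231, coefficient = 1
x_1 = 1.5250, f(x_1) = 1.523401, coefficient = 4
x_2 = 1.8000, f(x_2) = 1.752926, coefficient = 2
x_3 = 2.0750, f(x_3) = 1.816786, coefficient = 4
x_4 = 2.3500, f(x_4) = 1.671962, coefficient = 2
x_5 = 2.6250, f(x_5) = 1.296541, coefficient = 4
x_6 = 2.9000, f(x_6) = 0.693823, coefficient = 2
x_7 = 3.1750, f(x_7) = -0.106049, coefficient = 4
x_8 = 3.4500, f(x_8) = -1.047218, coefficient = 2
x_9 = 3.7250, f(x_9) = -2.051994, coefficient = 4
x_10 = 4.0000, f(x_10) = -3.027210, coefficient = 1

I ≈ (0.275000/3) × 14.216747 = 1.303202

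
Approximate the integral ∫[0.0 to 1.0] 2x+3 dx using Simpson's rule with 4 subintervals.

f(x) = 2x+3
a = 0.0, b = 1.0, n = 4
h = (b - a)/n = 0.250000

Simpson's rule: (h/3)[f(x₀) + 4f(x₁) + 2f(x₂) + ... + f(xₙ)]

x_0 = 0.0000, f(x_0) = 3.000000, coefficient = 1
x_1 = 0.2500, f(x_1) = 3.500000, coefficient = 4
x_2 = 0.5000, f(x_2) = 4.000000, coefficient = 2
x_3 = 0.7500, f(x_3) = 4.500000, coefficient = 4
x_4 = 1.0000, f(x_4) = 5.000000, coefficient = 1

I ≈ (0.250000/3) × 48.000000 = 4.000000
Exact value: 4.000000
Error: 0.000000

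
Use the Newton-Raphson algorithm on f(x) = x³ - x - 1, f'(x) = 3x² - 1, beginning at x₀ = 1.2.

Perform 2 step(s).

f(x) = x³ - x - 1
f'(x) = 3x² - 1
x₀ = 1.2

Newton-Raphson formula: x_{n+1} = x_n - f(x_n)/f'(x_n)

Iteration 1:
  f(1.200000) = -0.472000
  f'(1.200000) = 3.320000
  x_1 = 1.200000 - (-0.472000)/3.320000 = 1.342169
Iteration 2:
  f(1.342169) = 0.075636
  f'(1.342169) = 4.404250
  x_2 = 1.342169 - 0.075636/4.404250 = 1.324995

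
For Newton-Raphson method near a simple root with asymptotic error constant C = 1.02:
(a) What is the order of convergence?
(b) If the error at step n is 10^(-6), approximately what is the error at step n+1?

(a) Newton-Raphson has quadratic (order 2) convergence near simple roots.
    This means |e_{n+1}| ≈ C|e_n|².

(b) With |e_n| = 10^(-6) and C = 1.02:
    |e_{n+1}| ≈ 1.02 × (10^(-6))² = 1.02 × 10^(-12)

(a) 2 (quadratic); (b) |e_{n+1}| ≈ 1.020e-12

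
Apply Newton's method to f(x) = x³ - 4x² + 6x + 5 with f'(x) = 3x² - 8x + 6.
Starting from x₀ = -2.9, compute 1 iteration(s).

f(x) = x³ - 4x² + 6x + 5
f'(x) = 3x² - 8x + 6
x₀ = -2.9

Newton-Raphson formula: x_{n+1} = x_n - f(x_n)/f'(x_n)

Iteration 1:
  f(-2.900000) = -70.429000
  f'(-2.900000) = 54.430000
  x_1 = -2.900000 - (-70.429000)/54.430000 = -1.606063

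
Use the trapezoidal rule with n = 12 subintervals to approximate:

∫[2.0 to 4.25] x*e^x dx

f(x) = x*e^x
a = 2.0, b = 4.25, n = 12
h = (b - a)/n = 0.187500

Trapezoidal rule: (h/2)[f(x₀) + 2f(x₁) + 2f(x₂) + ... + f(xₙ)]

x_0 = 2.0000, f(x_0) = 14.778112, coefficient = 1
x_1 = 2.1875, f(x_1) = 19.496975, coefficient = 2
x_2 = 2.3750, f(x_2) = 25.533656, coefficient = 2
x_3 = 2.5625, f(x_3) = 33.231006, coefficient = 2
x_4 = 2.7500, f(x_4) = 43.017238, coefficient = 2
x_5 = 2.9375, f(x_5) = 55.426559, coefficient = 2
x_6 = 3.1250, f(x_6) = 71.124672, coefficient = 2
x_7 = 3.3125, f(x_7) = 90.940295, coefficient = 2
x_8 = 3.5000, f(x_8) = 115.904082, coefficient = 2
x_9 = 3.6875, f(x_9) = 147.296671, coefficient = 2
x_10 = 3.8750, f(x_10) = 186.707956, coefficient = 2
x_11 = 4.0625, f(x_11) = 236.110177, coefficient = 2
x_12 = 4.2500, f(x_12) = 297.948002, coefficient = 1

I ≈ (0.187500/2) × 2362.304687 = 221.466064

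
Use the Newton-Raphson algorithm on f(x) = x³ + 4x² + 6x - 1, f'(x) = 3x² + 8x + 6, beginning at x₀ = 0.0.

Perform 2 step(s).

f(x) = x³ + 4x² + 6x - 1
f'(x) = 3x² + 8x + 6
x₀ = 0.0

Newton-Raphson formula: x_{n+1} = x_n - f(x_n)/f'(x_n)

Iteration 1:
  f(0.000000) = -1.000000
  f'(0.000000) = 6.000000
  x_1 = 0.000000 - (-1.000000)/6.000000 = 0.166667
Iteration 2:
  f(0.166667) = 0.115741
  f'(0.166667) = 7.416667
  x_2 = 0.166667 - 0.115741/7.416667 = 0.151061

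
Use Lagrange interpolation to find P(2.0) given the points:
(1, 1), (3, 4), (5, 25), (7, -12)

Lagrange interpolation formula:
P(x) = Σ yᵢ × Lᵢ(x)
where Lᵢ(x) = Π_{j≠i} (x - xⱼ)/(xᵢ - xⱼ)

L_0(2.0) = (2.0 - 3)/(1 - 3) × (2.0 - 5)/(1 - 5) × (2.0 - 7)/(1 - 7) = 0.312500
L_1(2.0) = (2.0 - 1)/(3 - 1) × (2.0 - 5)/(3 - 5) × (2.0 - 7)/(3 - 7) = 0.937500
L_2(2.0) = (2.0 - 1)/(5 - 1) × (2.0 - 3)/(5 - 3) × (2.0 - 7)/(5 - 7) = -0.312500
L_3(2.0) = (2.0 - 1)/(7 - 1) × (2.0 - 3)/(7 - 3) × (2.0 - 5)/(7 - 5) = 0.062500

P(2.0) = 1×L_0(2.0) + 4×L_1(2.0) + 25×L_2(2.0) + (-12)×L_3(2.0)
P(2.0) = -4.500000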